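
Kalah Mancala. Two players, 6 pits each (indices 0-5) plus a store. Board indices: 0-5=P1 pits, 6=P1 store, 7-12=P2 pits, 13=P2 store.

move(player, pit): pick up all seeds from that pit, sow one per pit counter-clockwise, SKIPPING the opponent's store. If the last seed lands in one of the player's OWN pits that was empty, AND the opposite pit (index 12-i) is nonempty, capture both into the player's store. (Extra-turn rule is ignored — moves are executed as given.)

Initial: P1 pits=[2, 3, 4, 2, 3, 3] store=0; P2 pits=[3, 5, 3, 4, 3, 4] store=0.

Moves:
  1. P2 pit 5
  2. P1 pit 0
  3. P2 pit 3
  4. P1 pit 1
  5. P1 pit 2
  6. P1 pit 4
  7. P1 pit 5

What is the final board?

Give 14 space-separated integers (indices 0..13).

Answer: 1 0 0 5 0 0 4 6 8 6 1 5 1 2

Derivation:
Move 1: P2 pit5 -> P1=[3,4,5,2,3,3](0) P2=[3,5,3,4,3,0](1)
Move 2: P1 pit0 -> P1=[0,5,6,3,3,3](0) P2=[3,5,3,4,3,0](1)
Move 3: P2 pit3 -> P1=[1,5,6,3,3,3](0) P2=[3,5,3,0,4,1](2)
Move 4: P1 pit1 -> P1=[1,0,7,4,4,4](1) P2=[3,5,3,0,4,1](2)
Move 5: P1 pit2 -> P1=[1,0,0,5,5,5](2) P2=[4,6,4,0,4,1](2)
Move 6: P1 pit4 -> P1=[1,0,0,5,0,6](3) P2=[5,7,5,0,4,1](2)
Move 7: P1 pit5 -> P1=[1,0,0,5,0,0](4) P2=[6,8,6,1,5,1](2)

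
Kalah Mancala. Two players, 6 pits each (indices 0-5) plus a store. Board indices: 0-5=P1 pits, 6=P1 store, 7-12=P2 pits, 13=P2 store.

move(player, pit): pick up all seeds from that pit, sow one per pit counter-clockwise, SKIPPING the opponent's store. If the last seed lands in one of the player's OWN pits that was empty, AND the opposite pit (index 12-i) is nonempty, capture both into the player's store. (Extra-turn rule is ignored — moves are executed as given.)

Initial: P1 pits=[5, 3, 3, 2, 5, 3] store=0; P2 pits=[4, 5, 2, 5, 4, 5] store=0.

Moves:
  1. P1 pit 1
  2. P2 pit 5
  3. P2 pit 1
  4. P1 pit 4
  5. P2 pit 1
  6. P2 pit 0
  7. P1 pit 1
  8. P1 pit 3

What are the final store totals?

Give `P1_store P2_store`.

Move 1: P1 pit1 -> P1=[5,0,4,3,6,3](0) P2=[4,5,2,5,4,5](0)
Move 2: P2 pit5 -> P1=[6,1,5,4,6,3](0) P2=[4,5,2,5,4,0](1)
Move 3: P2 pit1 -> P1=[6,1,5,4,6,3](0) P2=[4,0,3,6,5,1](2)
Move 4: P1 pit4 -> P1=[6,1,5,4,0,4](1) P2=[5,1,4,7,5,1](2)
Move 5: P2 pit1 -> P1=[6,1,5,4,0,4](1) P2=[5,0,5,7,5,1](2)
Move 6: P2 pit0 -> P1=[6,1,5,4,0,4](1) P2=[0,1,6,8,6,2](2)
Move 7: P1 pit1 -> P1=[6,0,6,4,0,4](1) P2=[0,1,6,8,6,2](2)
Move 8: P1 pit3 -> P1=[6,0,6,0,1,5](2) P2=[1,1,6,8,6,2](2)

Answer: 2 2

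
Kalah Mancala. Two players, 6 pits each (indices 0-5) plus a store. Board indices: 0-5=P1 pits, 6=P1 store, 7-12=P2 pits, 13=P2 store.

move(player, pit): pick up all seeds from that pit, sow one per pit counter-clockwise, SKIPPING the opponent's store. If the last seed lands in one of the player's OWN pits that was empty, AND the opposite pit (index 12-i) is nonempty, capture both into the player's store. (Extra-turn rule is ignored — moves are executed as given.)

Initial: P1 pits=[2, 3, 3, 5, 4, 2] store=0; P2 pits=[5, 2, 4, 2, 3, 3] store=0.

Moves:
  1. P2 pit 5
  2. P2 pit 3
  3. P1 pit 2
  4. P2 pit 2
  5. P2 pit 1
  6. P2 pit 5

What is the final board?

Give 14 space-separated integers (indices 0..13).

Answer: 0 4 0 6 5 3 0 5 0 1 2 5 0 7

Derivation:
Move 1: P2 pit5 -> P1=[3,4,3,5,4,2](0) P2=[5,2,4,2,3,0](1)
Move 2: P2 pit3 -> P1=[0,4,3,5,4,2](0) P2=[5,2,4,0,4,0](5)
Move 3: P1 pit2 -> P1=[0,4,0,6,5,3](0) P2=[5,2,4,0,4,0](5)
Move 4: P2 pit2 -> P1=[0,4,0,6,5,3](0) P2=[5,2,0,1,5,1](6)
Move 5: P2 pit1 -> P1=[0,4,0,6,5,3](0) P2=[5,0,1,2,5,1](6)
Move 6: P2 pit5 -> P1=[0,4,0,6,5,3](0) P2=[5,0,1,2,5,0](7)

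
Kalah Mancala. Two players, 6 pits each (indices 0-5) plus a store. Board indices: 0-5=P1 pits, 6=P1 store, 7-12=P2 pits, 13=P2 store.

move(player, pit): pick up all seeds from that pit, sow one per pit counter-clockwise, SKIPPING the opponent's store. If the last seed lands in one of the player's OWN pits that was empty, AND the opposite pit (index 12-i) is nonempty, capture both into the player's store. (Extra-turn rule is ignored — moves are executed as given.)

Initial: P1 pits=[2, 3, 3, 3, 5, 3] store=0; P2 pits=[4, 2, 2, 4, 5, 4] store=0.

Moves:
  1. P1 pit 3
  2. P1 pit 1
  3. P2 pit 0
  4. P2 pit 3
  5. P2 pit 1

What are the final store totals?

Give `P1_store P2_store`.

Move 1: P1 pit3 -> P1=[2,3,3,0,6,4](1) P2=[4,2,2,4,5,4](0)
Move 2: P1 pit1 -> P1=[2,0,4,1,7,4](1) P2=[4,2,2,4,5,4](0)
Move 3: P2 pit0 -> P1=[2,0,4,1,7,4](1) P2=[0,3,3,5,6,4](0)
Move 4: P2 pit3 -> P1=[3,1,4,1,7,4](1) P2=[0,3,3,0,7,5](1)
Move 5: P2 pit1 -> P1=[3,1,4,1,7,4](1) P2=[0,0,4,1,8,5](1)

Answer: 1 1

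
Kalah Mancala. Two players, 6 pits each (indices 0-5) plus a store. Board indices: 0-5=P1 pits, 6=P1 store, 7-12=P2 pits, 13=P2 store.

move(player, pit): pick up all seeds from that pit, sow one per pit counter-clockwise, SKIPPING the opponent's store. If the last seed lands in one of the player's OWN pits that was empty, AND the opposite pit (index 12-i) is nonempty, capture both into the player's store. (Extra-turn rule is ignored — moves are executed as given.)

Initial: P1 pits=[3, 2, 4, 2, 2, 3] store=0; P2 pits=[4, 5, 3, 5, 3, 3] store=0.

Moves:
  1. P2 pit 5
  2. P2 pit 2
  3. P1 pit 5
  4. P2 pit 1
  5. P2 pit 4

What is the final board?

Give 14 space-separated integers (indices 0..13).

Answer: 2 4 5 2 2 0 1 5 0 1 7 0 2 8

Derivation:
Move 1: P2 pit5 -> P1=[4,3,4,2,2,3](0) P2=[4,5,3,5,3,0](1)
Move 2: P2 pit2 -> P1=[0,3,4,2,2,3](0) P2=[4,5,0,6,4,0](6)
Move 3: P1 pit5 -> P1=[0,3,4,2,2,0](1) P2=[5,6,0,6,4,0](6)
Move 4: P2 pit1 -> P1=[1,3,4,2,2,0](1) P2=[5,0,1,7,5,1](7)
Move 5: P2 pit4 -> P1=[2,4,5,2,2,0](1) P2=[5,0,1,7,0,2](8)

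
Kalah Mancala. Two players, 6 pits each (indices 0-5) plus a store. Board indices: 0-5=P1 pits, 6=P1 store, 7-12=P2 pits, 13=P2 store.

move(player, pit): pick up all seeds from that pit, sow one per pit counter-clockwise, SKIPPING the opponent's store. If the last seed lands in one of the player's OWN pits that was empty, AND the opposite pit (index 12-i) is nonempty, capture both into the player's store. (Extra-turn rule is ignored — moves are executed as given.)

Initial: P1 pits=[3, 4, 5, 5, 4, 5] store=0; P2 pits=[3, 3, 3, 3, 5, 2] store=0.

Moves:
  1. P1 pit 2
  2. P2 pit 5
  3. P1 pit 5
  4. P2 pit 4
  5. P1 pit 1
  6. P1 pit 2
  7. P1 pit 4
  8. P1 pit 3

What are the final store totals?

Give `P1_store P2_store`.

Answer: 5 2

Derivation:
Move 1: P1 pit2 -> P1=[3,4,0,6,5,6](1) P2=[4,3,3,3,5,2](0)
Move 2: P2 pit5 -> P1=[4,4,0,6,5,6](1) P2=[4,3,3,3,5,0](1)
Move 3: P1 pit5 -> P1=[4,4,0,6,5,0](2) P2=[5,4,4,4,6,0](1)
Move 4: P2 pit4 -> P1=[5,5,1,7,5,0](2) P2=[5,4,4,4,0,1](2)
Move 5: P1 pit1 -> P1=[5,0,2,8,6,1](3) P2=[5,4,4,4,0,1](2)
Move 6: P1 pit2 -> P1=[5,0,0,9,7,1](3) P2=[5,4,4,4,0,1](2)
Move 7: P1 pit4 -> P1=[5,0,0,9,0,2](4) P2=[6,5,5,5,1,1](2)
Move 8: P1 pit3 -> P1=[5,0,0,0,1,3](5) P2=[7,6,6,6,2,2](2)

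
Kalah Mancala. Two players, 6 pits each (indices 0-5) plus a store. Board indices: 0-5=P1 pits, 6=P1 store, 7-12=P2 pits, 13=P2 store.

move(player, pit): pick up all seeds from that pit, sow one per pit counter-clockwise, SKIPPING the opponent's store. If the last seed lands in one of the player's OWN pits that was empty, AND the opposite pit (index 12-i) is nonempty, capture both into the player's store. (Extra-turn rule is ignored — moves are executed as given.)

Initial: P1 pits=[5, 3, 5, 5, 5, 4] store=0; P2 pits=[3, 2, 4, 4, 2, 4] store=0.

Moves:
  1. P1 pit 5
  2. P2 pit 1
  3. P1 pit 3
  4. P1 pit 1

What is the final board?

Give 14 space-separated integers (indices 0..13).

Move 1: P1 pit5 -> P1=[5,3,5,5,5,0](1) P2=[4,3,5,4,2,4](0)
Move 2: P2 pit1 -> P1=[5,3,5,5,5,0](1) P2=[4,0,6,5,3,4](0)
Move 3: P1 pit3 -> P1=[5,3,5,0,6,1](2) P2=[5,1,6,5,3,4](0)
Move 4: P1 pit1 -> P1=[5,0,6,1,7,1](2) P2=[5,1,6,5,3,4](0)

Answer: 5 0 6 1 7 1 2 5 1 6 5 3 4 0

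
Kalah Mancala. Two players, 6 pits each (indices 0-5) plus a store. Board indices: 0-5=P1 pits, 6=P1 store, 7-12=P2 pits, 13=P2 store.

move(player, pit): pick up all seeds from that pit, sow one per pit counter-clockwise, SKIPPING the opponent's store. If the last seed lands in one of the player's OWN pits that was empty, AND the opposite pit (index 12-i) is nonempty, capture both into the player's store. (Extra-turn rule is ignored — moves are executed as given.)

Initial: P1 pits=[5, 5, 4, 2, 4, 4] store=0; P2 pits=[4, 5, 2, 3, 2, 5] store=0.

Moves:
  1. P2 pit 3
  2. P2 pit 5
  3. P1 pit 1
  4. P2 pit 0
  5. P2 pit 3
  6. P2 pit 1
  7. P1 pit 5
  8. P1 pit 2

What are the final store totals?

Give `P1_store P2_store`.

Answer: 3 10

Derivation:
Move 1: P2 pit3 -> P1=[5,5,4,2,4,4](0) P2=[4,5,2,0,3,6](1)
Move 2: P2 pit5 -> P1=[6,6,5,3,5,4](0) P2=[4,5,2,0,3,0](2)
Move 3: P1 pit1 -> P1=[6,0,6,4,6,5](1) P2=[5,5,2,0,3,0](2)
Move 4: P2 pit0 -> P1=[0,0,6,4,6,5](1) P2=[0,6,3,1,4,0](9)
Move 5: P2 pit3 -> P1=[0,0,6,4,6,5](1) P2=[0,6,3,0,5,0](9)
Move 6: P2 pit1 -> P1=[1,0,6,4,6,5](1) P2=[0,0,4,1,6,1](10)
Move 7: P1 pit5 -> P1=[1,0,6,4,6,0](2) P2=[1,1,5,2,6,1](10)
Move 8: P1 pit2 -> P1=[1,0,0,5,7,1](3) P2=[2,2,5,2,6,1](10)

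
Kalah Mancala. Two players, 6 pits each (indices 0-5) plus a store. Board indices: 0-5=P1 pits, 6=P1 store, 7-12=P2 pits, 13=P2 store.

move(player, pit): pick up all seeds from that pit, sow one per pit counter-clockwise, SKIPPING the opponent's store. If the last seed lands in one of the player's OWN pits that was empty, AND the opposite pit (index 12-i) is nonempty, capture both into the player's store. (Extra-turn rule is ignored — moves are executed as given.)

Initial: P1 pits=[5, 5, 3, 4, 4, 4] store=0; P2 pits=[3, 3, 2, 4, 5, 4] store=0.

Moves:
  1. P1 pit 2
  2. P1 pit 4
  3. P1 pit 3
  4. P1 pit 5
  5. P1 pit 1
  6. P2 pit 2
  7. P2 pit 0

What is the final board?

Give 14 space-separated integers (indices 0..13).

Move 1: P1 pit2 -> P1=[5,5,0,5,5,5](0) P2=[3,3,2,4,5,4](0)
Move 2: P1 pit4 -> P1=[5,5,0,5,0,6](1) P2=[4,4,3,4,5,4](0)
Move 3: P1 pit3 -> P1=[5,5,0,0,1,7](2) P2=[5,5,3,4,5,4](0)
Move 4: P1 pit5 -> P1=[5,5,0,0,1,0](3) P2=[6,6,4,5,6,5](0)
Move 5: P1 pit1 -> P1=[5,0,1,1,2,1](4) P2=[6,6,4,5,6,5](0)
Move 6: P2 pit2 -> P1=[5,0,1,1,2,1](4) P2=[6,6,0,6,7,6](1)
Move 7: P2 pit0 -> P1=[5,0,1,1,2,1](4) P2=[0,7,1,7,8,7](2)

Answer: 5 0 1 1 2 1 4 0 7 1 7 8 7 2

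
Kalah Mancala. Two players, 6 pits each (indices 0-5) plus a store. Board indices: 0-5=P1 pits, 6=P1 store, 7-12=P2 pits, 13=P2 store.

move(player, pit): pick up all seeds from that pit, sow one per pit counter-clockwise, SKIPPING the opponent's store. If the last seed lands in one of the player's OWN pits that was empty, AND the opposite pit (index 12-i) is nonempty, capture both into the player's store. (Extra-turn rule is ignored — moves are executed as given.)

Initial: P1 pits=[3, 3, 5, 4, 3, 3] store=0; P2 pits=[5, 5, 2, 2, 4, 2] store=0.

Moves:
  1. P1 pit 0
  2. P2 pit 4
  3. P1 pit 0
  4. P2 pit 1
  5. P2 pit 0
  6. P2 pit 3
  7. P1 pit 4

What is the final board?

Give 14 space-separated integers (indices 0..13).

Answer: 1 6 6 5 0 4 1 1 1 4 0 3 6 3

Derivation:
Move 1: P1 pit0 -> P1=[0,4,6,5,3,3](0) P2=[5,5,2,2,4,2](0)
Move 2: P2 pit4 -> P1=[1,5,6,5,3,3](0) P2=[5,5,2,2,0,3](1)
Move 3: P1 pit0 -> P1=[0,6,6,5,3,3](0) P2=[5,5,2,2,0,3](1)
Move 4: P2 pit1 -> P1=[0,6,6,5,3,3](0) P2=[5,0,3,3,1,4](2)
Move 5: P2 pit0 -> P1=[0,6,6,5,3,3](0) P2=[0,1,4,4,2,5](2)
Move 6: P2 pit3 -> P1=[1,6,6,5,3,3](0) P2=[0,1,4,0,3,6](3)
Move 7: P1 pit4 -> P1=[1,6,6,5,0,4](1) P2=[1,1,4,0,3,6](3)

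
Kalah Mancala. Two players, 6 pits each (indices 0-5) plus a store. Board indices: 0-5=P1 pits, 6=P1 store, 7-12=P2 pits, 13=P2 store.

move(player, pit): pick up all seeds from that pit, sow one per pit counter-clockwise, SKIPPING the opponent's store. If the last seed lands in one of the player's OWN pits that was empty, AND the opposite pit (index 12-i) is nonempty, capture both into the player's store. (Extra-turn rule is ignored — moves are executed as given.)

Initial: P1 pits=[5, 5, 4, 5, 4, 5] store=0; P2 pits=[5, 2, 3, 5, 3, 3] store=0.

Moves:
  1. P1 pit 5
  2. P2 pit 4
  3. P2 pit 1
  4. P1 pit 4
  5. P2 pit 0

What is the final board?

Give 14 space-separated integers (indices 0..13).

Answer: 7 0 4 5 0 1 2 0 2 6 8 1 5 8

Derivation:
Move 1: P1 pit5 -> P1=[5,5,4,5,4,0](1) P2=[6,3,4,6,3,3](0)
Move 2: P2 pit4 -> P1=[6,5,4,5,4,0](1) P2=[6,3,4,6,0,4](1)
Move 3: P2 pit1 -> P1=[6,0,4,5,4,0](1) P2=[6,0,5,7,0,4](7)
Move 4: P1 pit4 -> P1=[6,0,4,5,0,1](2) P2=[7,1,5,7,0,4](7)
Move 5: P2 pit0 -> P1=[7,0,4,5,0,1](2) P2=[0,2,6,8,1,5](8)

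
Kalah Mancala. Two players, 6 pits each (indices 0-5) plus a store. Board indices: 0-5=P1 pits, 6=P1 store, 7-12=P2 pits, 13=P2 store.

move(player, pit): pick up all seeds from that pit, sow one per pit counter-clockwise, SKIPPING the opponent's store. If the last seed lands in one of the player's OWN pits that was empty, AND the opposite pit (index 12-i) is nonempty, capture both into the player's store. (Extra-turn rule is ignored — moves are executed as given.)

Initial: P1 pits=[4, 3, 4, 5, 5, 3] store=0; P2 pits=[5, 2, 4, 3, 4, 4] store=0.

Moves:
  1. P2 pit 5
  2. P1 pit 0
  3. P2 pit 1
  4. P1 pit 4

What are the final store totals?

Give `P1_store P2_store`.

Move 1: P2 pit5 -> P1=[5,4,5,5,5,3](0) P2=[5,2,4,3,4,0](1)
Move 2: P1 pit0 -> P1=[0,5,6,6,6,4](0) P2=[5,2,4,3,4,0](1)
Move 3: P2 pit1 -> P1=[0,5,6,6,6,4](0) P2=[5,0,5,4,4,0](1)
Move 4: P1 pit4 -> P1=[0,5,6,6,0,5](1) P2=[6,1,6,5,4,0](1)

Answer: 1 1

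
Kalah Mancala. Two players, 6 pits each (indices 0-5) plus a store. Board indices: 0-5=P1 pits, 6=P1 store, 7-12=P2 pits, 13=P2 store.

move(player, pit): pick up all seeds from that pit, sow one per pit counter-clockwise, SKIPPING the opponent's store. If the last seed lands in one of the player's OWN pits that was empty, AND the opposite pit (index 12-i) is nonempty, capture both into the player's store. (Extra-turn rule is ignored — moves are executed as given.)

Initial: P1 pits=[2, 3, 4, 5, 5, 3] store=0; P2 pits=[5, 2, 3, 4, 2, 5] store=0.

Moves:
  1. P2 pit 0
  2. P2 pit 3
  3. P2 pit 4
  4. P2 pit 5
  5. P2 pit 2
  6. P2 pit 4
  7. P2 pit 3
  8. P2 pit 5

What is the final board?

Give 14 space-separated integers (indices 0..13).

Move 1: P2 pit0 -> P1=[2,3,4,5,5,3](0) P2=[0,3,4,5,3,6](0)
Move 2: P2 pit3 -> P1=[3,4,4,5,5,3](0) P2=[0,3,4,0,4,7](1)
Move 3: P2 pit4 -> P1=[4,5,4,5,5,3](0) P2=[0,3,4,0,0,8](2)
Move 4: P2 pit5 -> P1=[5,6,5,6,6,0](0) P2=[0,3,4,0,0,0](8)
Move 5: P2 pit2 -> P1=[5,6,5,6,6,0](0) P2=[0,3,0,1,1,1](9)
Move 6: P2 pit4 -> P1=[5,6,5,6,6,0](0) P2=[0,3,0,1,0,2](9)
Move 7: P2 pit3 -> P1=[5,0,5,6,6,0](0) P2=[0,3,0,0,0,2](16)
Move 8: P2 pit5 -> P1=[6,0,5,6,6,0](0) P2=[0,3,0,0,0,0](17)

Answer: 6 0 5 6 6 0 0 0 3 0 0 0 0 17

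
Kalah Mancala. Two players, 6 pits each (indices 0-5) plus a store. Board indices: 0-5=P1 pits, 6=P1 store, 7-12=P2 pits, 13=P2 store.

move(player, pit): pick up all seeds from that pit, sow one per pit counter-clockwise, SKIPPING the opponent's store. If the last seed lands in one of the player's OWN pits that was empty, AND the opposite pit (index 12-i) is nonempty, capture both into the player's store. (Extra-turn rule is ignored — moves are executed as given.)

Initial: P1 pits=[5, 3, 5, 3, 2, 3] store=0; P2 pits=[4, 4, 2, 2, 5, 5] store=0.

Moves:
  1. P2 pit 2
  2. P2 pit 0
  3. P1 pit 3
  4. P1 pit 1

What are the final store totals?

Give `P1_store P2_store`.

Move 1: P2 pit2 -> P1=[5,3,5,3,2,3](0) P2=[4,4,0,3,6,5](0)
Move 2: P2 pit0 -> P1=[5,3,5,3,2,3](0) P2=[0,5,1,4,7,5](0)
Move 3: P1 pit3 -> P1=[5,3,5,0,3,4](1) P2=[0,5,1,4,7,5](0)
Move 4: P1 pit1 -> P1=[5,0,6,1,4,4](1) P2=[0,5,1,4,7,5](0)

Answer: 1 0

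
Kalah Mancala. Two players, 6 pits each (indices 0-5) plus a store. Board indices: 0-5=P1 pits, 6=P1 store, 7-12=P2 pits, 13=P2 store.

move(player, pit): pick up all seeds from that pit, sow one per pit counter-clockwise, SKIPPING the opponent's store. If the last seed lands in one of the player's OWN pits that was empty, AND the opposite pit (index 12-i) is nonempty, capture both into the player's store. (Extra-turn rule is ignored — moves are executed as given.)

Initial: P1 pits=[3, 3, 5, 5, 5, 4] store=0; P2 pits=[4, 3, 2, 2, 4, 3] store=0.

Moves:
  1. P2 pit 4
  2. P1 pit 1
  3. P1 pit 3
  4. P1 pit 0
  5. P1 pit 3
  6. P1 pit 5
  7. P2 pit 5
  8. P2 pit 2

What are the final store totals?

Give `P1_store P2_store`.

Answer: 2 3

Derivation:
Move 1: P2 pit4 -> P1=[4,4,5,5,5,4](0) P2=[4,3,2,2,0,4](1)
Move 2: P1 pit1 -> P1=[4,0,6,6,6,5](0) P2=[4,3,2,2,0,4](1)
Move 3: P1 pit3 -> P1=[4,0,6,0,7,6](1) P2=[5,4,3,2,0,4](1)
Move 4: P1 pit0 -> P1=[0,1,7,1,8,6](1) P2=[5,4,3,2,0,4](1)
Move 5: P1 pit3 -> P1=[0,1,7,0,9,6](1) P2=[5,4,3,2,0,4](1)
Move 6: P1 pit5 -> P1=[0,1,7,0,9,0](2) P2=[6,5,4,3,1,4](1)
Move 7: P2 pit5 -> P1=[1,2,8,0,9,0](2) P2=[6,5,4,3,1,0](2)
Move 8: P2 pit2 -> P1=[1,2,8,0,9,0](2) P2=[6,5,0,4,2,1](3)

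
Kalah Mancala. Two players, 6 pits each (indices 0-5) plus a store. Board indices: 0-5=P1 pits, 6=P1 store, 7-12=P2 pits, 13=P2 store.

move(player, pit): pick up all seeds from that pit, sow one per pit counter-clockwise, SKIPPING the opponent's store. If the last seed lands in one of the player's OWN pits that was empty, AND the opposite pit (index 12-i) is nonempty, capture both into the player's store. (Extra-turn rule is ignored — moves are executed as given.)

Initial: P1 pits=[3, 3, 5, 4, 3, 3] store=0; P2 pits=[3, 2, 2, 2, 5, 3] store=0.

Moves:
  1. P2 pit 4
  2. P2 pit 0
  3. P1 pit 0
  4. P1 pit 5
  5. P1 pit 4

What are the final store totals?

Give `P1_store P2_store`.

Answer: 2 1

Derivation:
Move 1: P2 pit4 -> P1=[4,4,6,4,3,3](0) P2=[3,2,2,2,0,4](1)
Move 2: P2 pit0 -> P1=[4,4,6,4,3,3](0) P2=[0,3,3,3,0,4](1)
Move 3: P1 pit0 -> P1=[0,5,7,5,4,3](0) P2=[0,3,3,3,0,4](1)
Move 4: P1 pit5 -> P1=[0,5,7,5,4,0](1) P2=[1,4,3,3,0,4](1)
Move 5: P1 pit4 -> P1=[0,5,7,5,0,1](2) P2=[2,5,3,3,0,4](1)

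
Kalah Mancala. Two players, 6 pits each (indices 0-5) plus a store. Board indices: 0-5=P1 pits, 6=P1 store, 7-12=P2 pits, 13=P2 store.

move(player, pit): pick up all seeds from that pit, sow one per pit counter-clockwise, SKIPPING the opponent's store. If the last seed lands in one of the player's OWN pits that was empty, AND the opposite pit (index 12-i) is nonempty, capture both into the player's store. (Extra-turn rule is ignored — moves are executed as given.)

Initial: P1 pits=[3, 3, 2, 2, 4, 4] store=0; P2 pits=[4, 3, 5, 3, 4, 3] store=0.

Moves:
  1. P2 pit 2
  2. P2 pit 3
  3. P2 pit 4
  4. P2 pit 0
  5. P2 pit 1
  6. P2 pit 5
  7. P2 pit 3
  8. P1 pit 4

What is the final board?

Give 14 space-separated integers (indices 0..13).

Answer: 0 1 4 4 0 6 1 1 1 3 0 2 0 17

Derivation:
Move 1: P2 pit2 -> P1=[4,3,2,2,4,4](0) P2=[4,3,0,4,5,4](1)
Move 2: P2 pit3 -> P1=[5,3,2,2,4,4](0) P2=[4,3,0,0,6,5](2)
Move 3: P2 pit4 -> P1=[6,4,3,3,4,4](0) P2=[4,3,0,0,0,6](3)
Move 4: P2 pit0 -> P1=[6,0,3,3,4,4](0) P2=[0,4,1,1,0,6](8)
Move 5: P2 pit1 -> P1=[6,0,3,3,4,4](0) P2=[0,0,2,2,1,7](8)
Move 6: P2 pit5 -> P1=[7,1,4,4,5,5](0) P2=[0,0,2,2,1,0](9)
Move 7: P2 pit3 -> P1=[0,1,4,4,5,5](0) P2=[0,0,2,0,2,0](17)
Move 8: P1 pit4 -> P1=[0,1,4,4,0,6](1) P2=[1,1,3,0,2,0](17)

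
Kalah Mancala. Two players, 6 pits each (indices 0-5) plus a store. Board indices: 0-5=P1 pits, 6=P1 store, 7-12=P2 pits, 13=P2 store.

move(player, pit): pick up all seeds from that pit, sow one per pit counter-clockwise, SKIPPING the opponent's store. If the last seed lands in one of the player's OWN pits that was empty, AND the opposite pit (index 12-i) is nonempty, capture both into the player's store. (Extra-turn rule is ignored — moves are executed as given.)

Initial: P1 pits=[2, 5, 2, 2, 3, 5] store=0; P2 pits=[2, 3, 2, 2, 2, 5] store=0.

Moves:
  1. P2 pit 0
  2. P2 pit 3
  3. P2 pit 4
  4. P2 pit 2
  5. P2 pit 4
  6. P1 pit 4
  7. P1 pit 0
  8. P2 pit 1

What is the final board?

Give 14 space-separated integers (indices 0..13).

Answer: 0 6 3 3 0 6 1 1 0 1 2 1 10 1

Derivation:
Move 1: P2 pit0 -> P1=[2,5,2,2,3,5](0) P2=[0,4,3,2,2,5](0)
Move 2: P2 pit3 -> P1=[2,5,2,2,3,5](0) P2=[0,4,3,0,3,6](0)
Move 3: P2 pit4 -> P1=[3,5,2,2,3,5](0) P2=[0,4,3,0,0,7](1)
Move 4: P2 pit2 -> P1=[3,5,2,2,3,5](0) P2=[0,4,0,1,1,8](1)
Move 5: P2 pit4 -> P1=[3,5,2,2,3,5](0) P2=[0,4,0,1,0,9](1)
Move 6: P1 pit4 -> P1=[3,5,2,2,0,6](1) P2=[1,4,0,1,0,9](1)
Move 7: P1 pit0 -> P1=[0,6,3,3,0,6](1) P2=[1,4,0,1,0,9](1)
Move 8: P2 pit1 -> P1=[0,6,3,3,0,6](1) P2=[1,0,1,2,1,10](1)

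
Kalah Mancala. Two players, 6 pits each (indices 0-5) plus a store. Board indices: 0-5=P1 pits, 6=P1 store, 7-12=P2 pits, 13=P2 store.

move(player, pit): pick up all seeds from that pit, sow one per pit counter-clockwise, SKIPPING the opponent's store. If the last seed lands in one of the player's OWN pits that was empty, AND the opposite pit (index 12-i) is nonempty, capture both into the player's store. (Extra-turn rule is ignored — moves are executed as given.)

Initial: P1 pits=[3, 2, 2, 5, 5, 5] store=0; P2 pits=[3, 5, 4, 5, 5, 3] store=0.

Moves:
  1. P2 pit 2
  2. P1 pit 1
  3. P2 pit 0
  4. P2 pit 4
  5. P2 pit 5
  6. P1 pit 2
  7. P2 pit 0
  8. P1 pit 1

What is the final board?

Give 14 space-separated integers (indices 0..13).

Answer: 5 0 1 10 6 6 1 0 7 1 7 0 0 3

Derivation:
Move 1: P2 pit2 -> P1=[3,2,2,5,5,5](0) P2=[3,5,0,6,6,4](1)
Move 2: P1 pit1 -> P1=[3,0,3,6,5,5](0) P2=[3,5,0,6,6,4](1)
Move 3: P2 pit0 -> P1=[3,0,3,6,5,5](0) P2=[0,6,1,7,6,4](1)
Move 4: P2 pit4 -> P1=[4,1,4,7,5,5](0) P2=[0,6,1,7,0,5](2)
Move 5: P2 pit5 -> P1=[5,2,5,8,5,5](0) P2=[0,6,1,7,0,0](3)
Move 6: P1 pit2 -> P1=[5,2,0,9,6,6](1) P2=[1,6,1,7,0,0](3)
Move 7: P2 pit0 -> P1=[5,2,0,9,6,6](1) P2=[0,7,1,7,0,0](3)
Move 8: P1 pit1 -> P1=[5,0,1,10,6,6](1) P2=[0,7,1,7,0,0](3)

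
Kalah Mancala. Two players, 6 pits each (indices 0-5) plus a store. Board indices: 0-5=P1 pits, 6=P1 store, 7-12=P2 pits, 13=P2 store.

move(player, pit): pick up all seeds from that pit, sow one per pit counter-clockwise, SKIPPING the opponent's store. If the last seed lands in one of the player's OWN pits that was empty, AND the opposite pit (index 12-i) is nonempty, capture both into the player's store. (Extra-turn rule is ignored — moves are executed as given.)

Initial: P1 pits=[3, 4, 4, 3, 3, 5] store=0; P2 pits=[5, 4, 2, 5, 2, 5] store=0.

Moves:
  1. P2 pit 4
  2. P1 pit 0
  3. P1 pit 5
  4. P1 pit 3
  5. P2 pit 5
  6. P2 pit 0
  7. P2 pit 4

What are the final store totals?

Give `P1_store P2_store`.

Move 1: P2 pit4 -> P1=[3,4,4,3,3,5](0) P2=[5,4,2,5,0,6](1)
Move 2: P1 pit0 -> P1=[0,5,5,4,3,5](0) P2=[5,4,2,5,0,6](1)
Move 3: P1 pit5 -> P1=[0,5,5,4,3,0](1) P2=[6,5,3,6,0,6](1)
Move 4: P1 pit3 -> P1=[0,5,5,0,4,1](2) P2=[7,5,3,6,0,6](1)
Move 5: P2 pit5 -> P1=[1,6,6,1,5,1](2) P2=[7,5,3,6,0,0](2)
Move 6: P2 pit0 -> P1=[2,6,6,1,5,1](2) P2=[0,6,4,7,1,1](3)
Move 7: P2 pit4 -> P1=[2,6,6,1,5,1](2) P2=[0,6,4,7,0,2](3)

Answer: 2 3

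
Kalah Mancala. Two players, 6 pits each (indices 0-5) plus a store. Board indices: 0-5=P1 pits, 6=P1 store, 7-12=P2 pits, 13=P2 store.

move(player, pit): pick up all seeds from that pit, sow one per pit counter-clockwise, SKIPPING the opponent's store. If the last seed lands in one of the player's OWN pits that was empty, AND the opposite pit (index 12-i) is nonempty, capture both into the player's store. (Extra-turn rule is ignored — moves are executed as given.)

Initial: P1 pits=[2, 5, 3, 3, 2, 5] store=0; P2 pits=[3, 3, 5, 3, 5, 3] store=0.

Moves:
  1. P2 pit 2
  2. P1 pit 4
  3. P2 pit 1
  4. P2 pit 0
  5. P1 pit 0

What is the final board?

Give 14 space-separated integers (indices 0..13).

Answer: 0 6 4 4 0 6 1 0 1 2 6 7 4 1

Derivation:
Move 1: P2 pit2 -> P1=[3,5,3,3,2,5](0) P2=[3,3,0,4,6,4](1)
Move 2: P1 pit4 -> P1=[3,5,3,3,0,6](1) P2=[3,3,0,4,6,4](1)
Move 3: P2 pit1 -> P1=[3,5,3,3,0,6](1) P2=[3,0,1,5,7,4](1)
Move 4: P2 pit0 -> P1=[3,5,3,3,0,6](1) P2=[0,1,2,6,7,4](1)
Move 5: P1 pit0 -> P1=[0,6,4,4,0,6](1) P2=[0,1,2,6,7,4](1)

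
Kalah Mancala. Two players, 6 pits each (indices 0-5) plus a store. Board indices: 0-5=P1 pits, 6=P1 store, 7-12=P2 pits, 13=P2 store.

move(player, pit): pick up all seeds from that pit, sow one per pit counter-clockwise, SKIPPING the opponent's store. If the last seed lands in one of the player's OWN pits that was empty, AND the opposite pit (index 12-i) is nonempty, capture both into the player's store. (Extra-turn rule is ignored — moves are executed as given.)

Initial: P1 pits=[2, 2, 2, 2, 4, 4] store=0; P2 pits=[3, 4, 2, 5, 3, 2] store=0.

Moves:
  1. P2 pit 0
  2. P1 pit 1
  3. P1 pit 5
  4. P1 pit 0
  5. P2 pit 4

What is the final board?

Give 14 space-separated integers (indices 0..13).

Answer: 1 1 4 3 4 0 1 1 6 4 6 0 3 1

Derivation:
Move 1: P2 pit0 -> P1=[2,2,2,2,4,4](0) P2=[0,5,3,6,3,2](0)
Move 2: P1 pit1 -> P1=[2,0,3,3,4,4](0) P2=[0,5,3,6,3,2](0)
Move 3: P1 pit5 -> P1=[2,0,3,3,4,0](1) P2=[1,6,4,6,3,2](0)
Move 4: P1 pit0 -> P1=[0,1,4,3,4,0](1) P2=[1,6,4,6,3,2](0)
Move 5: P2 pit4 -> P1=[1,1,4,3,4,0](1) P2=[1,6,4,6,0,3](1)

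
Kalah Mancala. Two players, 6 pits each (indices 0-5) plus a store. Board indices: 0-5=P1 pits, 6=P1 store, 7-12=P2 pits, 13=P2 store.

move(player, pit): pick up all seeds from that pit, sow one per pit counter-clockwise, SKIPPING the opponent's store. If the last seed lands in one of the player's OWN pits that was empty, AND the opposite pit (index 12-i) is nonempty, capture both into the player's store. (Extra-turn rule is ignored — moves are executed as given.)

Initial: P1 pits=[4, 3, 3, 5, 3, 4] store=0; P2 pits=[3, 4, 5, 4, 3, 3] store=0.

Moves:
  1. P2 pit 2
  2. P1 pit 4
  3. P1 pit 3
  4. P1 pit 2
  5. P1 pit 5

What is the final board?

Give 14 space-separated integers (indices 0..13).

Move 1: P2 pit2 -> P1=[5,3,3,5,3,4](0) P2=[3,4,0,5,4,4](1)
Move 2: P1 pit4 -> P1=[5,3,3,5,0,5](1) P2=[4,4,0,5,4,4](1)
Move 3: P1 pit3 -> P1=[5,3,3,0,1,6](2) P2=[5,5,0,5,4,4](1)
Move 4: P1 pit2 -> P1=[5,3,0,1,2,7](2) P2=[5,5,0,5,4,4](1)
Move 5: P1 pit5 -> P1=[5,3,0,1,2,0](3) P2=[6,6,1,6,5,5](1)

Answer: 5 3 0 1 2 0 3 6 6 1 6 5 5 1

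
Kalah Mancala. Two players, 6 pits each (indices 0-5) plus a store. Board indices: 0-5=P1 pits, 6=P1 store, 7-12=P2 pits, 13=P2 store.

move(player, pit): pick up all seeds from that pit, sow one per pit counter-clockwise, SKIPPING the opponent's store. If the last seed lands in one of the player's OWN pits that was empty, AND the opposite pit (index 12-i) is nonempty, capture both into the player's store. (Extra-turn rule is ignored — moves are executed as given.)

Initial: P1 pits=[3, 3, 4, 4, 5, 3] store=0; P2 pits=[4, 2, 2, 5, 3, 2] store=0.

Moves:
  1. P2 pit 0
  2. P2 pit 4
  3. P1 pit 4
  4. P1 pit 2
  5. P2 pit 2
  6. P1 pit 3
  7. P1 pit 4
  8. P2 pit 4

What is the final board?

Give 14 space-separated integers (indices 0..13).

Move 1: P2 pit0 -> P1=[3,3,4,4,5,3](0) P2=[0,3,3,6,4,2](0)
Move 2: P2 pit4 -> P1=[4,4,4,4,5,3](0) P2=[0,3,3,6,0,3](1)
Move 3: P1 pit4 -> P1=[4,4,4,4,0,4](1) P2=[1,4,4,6,0,3](1)
Move 4: P1 pit2 -> P1=[4,4,0,5,1,5](2) P2=[1,4,4,6,0,3](1)
Move 5: P2 pit2 -> P1=[4,4,0,5,1,5](2) P2=[1,4,0,7,1,4](2)
Move 6: P1 pit3 -> P1=[4,4,0,0,2,6](3) P2=[2,5,0,7,1,4](2)
Move 7: P1 pit4 -> P1=[4,4,0,0,0,7](4) P2=[2,5,0,7,1,4](2)
Move 8: P2 pit4 -> P1=[4,4,0,0,0,7](4) P2=[2,5,0,7,0,5](2)

Answer: 4 4 0 0 0 7 4 2 5 0 7 0 5 2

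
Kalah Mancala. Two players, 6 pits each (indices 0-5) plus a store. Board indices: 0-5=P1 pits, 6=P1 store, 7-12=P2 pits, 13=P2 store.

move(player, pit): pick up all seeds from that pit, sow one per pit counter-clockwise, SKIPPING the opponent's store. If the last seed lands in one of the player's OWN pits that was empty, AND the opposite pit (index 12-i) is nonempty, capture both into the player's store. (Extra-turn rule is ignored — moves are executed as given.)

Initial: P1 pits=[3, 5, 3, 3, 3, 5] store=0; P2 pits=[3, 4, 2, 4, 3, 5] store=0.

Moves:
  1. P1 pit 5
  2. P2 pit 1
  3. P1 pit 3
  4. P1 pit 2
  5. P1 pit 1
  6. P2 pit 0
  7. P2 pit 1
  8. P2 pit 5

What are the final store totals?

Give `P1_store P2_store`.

Answer: 3 2

Derivation:
Move 1: P1 pit5 -> P1=[3,5,3,3,3,0](1) P2=[4,5,3,5,3,5](0)
Move 2: P2 pit1 -> P1=[3,5,3,3,3,0](1) P2=[4,0,4,6,4,6](1)
Move 3: P1 pit3 -> P1=[3,5,3,0,4,1](2) P2=[4,0,4,6,4,6](1)
Move 4: P1 pit2 -> P1=[3,5,0,1,5,2](2) P2=[4,0,4,6,4,6](1)
Move 5: P1 pit1 -> P1=[3,0,1,2,6,3](3) P2=[4,0,4,6,4,6](1)
Move 6: P2 pit0 -> P1=[3,0,1,2,6,3](3) P2=[0,1,5,7,5,6](1)
Move 7: P2 pit1 -> P1=[3,0,1,2,6,3](3) P2=[0,0,6,7,5,6](1)
Move 8: P2 pit5 -> P1=[4,1,2,3,7,3](3) P2=[0,0,6,7,5,0](2)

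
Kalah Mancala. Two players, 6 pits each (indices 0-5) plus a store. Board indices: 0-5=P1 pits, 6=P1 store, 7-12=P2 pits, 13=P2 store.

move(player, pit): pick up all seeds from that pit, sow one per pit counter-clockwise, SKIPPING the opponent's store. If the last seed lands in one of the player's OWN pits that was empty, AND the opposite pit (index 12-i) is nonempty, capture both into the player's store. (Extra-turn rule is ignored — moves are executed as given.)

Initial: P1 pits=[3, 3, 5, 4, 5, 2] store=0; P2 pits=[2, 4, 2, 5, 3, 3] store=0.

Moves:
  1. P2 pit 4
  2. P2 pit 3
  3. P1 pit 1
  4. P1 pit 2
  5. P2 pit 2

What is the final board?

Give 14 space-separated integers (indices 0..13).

Answer: 5 0 0 6 7 4 1 3 5 0 1 2 5 2

Derivation:
Move 1: P2 pit4 -> P1=[4,3,5,4,5,2](0) P2=[2,4,2,5,0,4](1)
Move 2: P2 pit3 -> P1=[5,4,5,4,5,2](0) P2=[2,4,2,0,1,5](2)
Move 3: P1 pit1 -> P1=[5,0,6,5,6,3](0) P2=[2,4,2,0,1,5](2)
Move 4: P1 pit2 -> P1=[5,0,0,6,7,4](1) P2=[3,5,2,0,1,5](2)
Move 5: P2 pit2 -> P1=[5,0,0,6,7,4](1) P2=[3,5,0,1,2,5](2)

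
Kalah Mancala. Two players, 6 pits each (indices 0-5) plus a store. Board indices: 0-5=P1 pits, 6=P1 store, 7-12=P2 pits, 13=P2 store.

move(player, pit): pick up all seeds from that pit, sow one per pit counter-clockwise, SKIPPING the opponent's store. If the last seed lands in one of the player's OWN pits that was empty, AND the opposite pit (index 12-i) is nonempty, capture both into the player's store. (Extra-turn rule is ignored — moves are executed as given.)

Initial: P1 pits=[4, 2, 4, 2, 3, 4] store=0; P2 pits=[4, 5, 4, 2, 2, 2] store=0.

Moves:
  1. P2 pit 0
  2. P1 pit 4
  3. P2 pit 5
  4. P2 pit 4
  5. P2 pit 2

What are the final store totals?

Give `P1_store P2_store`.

Answer: 1 3

Derivation:
Move 1: P2 pit0 -> P1=[4,2,4,2,3,4](0) P2=[0,6,5,3,3,2](0)
Move 2: P1 pit4 -> P1=[4,2,4,2,0,5](1) P2=[1,6,5,3,3,2](0)
Move 3: P2 pit5 -> P1=[5,2,4,2,0,5](1) P2=[1,6,5,3,3,0](1)
Move 4: P2 pit4 -> P1=[6,2,4,2,0,5](1) P2=[1,6,5,3,0,1](2)
Move 5: P2 pit2 -> P1=[7,2,4,2,0,5](1) P2=[1,6,0,4,1,2](3)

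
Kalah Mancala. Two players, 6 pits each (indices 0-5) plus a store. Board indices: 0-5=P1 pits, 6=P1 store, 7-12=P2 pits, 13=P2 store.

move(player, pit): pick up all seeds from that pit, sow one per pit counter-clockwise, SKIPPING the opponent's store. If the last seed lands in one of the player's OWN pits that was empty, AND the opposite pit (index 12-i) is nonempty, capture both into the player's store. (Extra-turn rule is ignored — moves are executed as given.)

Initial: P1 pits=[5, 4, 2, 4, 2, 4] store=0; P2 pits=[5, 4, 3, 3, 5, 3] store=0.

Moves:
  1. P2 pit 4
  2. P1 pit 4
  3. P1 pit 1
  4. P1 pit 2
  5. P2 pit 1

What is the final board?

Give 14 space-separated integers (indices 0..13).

Move 1: P2 pit4 -> P1=[6,5,3,4,2,4](0) P2=[5,4,3,3,0,4](1)
Move 2: P1 pit4 -> P1=[6,5,3,4,0,5](1) P2=[5,4,3,3,0,4](1)
Move 3: P1 pit1 -> P1=[6,0,4,5,1,6](2) P2=[5,4,3,3,0,4](1)
Move 4: P1 pit2 -> P1=[6,0,0,6,2,7](3) P2=[5,4,3,3,0,4](1)
Move 5: P2 pit1 -> P1=[6,0,0,6,2,7](3) P2=[5,0,4,4,1,5](1)

Answer: 6 0 0 6 2 7 3 5 0 4 4 1 5 1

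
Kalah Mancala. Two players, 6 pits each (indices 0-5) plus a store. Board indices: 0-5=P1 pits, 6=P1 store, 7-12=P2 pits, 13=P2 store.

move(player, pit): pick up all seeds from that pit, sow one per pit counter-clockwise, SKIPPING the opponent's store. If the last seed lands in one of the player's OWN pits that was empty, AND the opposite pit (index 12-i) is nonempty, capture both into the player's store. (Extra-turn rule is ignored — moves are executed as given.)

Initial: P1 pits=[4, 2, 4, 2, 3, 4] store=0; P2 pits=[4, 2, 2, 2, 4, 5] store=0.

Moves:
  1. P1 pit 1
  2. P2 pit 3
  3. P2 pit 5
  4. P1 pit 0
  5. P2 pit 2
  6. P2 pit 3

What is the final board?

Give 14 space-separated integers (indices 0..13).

Move 1: P1 pit1 -> P1=[4,0,5,3,3,4](0) P2=[4,2,2,2,4,5](0)
Move 2: P2 pit3 -> P1=[4,0,5,3,3,4](0) P2=[4,2,2,0,5,6](0)
Move 3: P2 pit5 -> P1=[5,1,6,4,4,4](0) P2=[4,2,2,0,5,0](1)
Move 4: P1 pit0 -> P1=[0,2,7,5,5,5](0) P2=[4,2,2,0,5,0](1)
Move 5: P2 pit2 -> P1=[0,2,7,5,5,5](0) P2=[4,2,0,1,6,0](1)
Move 6: P2 pit3 -> P1=[0,2,7,5,5,5](0) P2=[4,2,0,0,7,0](1)

Answer: 0 2 7 5 5 5 0 4 2 0 0 7 0 1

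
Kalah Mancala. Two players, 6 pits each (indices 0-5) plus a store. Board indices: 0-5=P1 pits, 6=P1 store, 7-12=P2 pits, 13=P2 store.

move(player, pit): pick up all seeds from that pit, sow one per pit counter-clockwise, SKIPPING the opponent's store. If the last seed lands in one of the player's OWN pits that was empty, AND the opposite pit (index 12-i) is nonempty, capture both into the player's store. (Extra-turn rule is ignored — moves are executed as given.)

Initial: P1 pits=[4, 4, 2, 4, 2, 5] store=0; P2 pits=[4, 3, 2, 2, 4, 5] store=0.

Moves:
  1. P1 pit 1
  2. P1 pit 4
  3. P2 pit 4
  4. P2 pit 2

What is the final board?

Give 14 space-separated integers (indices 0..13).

Move 1: P1 pit1 -> P1=[4,0,3,5,3,6](0) P2=[4,3,2,2,4,5](0)
Move 2: P1 pit4 -> P1=[4,0,3,5,0,7](1) P2=[5,3,2,2,4,5](0)
Move 3: P2 pit4 -> P1=[5,1,3,5,0,7](1) P2=[5,3,2,2,0,6](1)
Move 4: P2 pit2 -> P1=[5,0,3,5,0,7](1) P2=[5,3,0,3,0,6](3)

Answer: 5 0 3 5 0 7 1 5 3 0 3 0 6 3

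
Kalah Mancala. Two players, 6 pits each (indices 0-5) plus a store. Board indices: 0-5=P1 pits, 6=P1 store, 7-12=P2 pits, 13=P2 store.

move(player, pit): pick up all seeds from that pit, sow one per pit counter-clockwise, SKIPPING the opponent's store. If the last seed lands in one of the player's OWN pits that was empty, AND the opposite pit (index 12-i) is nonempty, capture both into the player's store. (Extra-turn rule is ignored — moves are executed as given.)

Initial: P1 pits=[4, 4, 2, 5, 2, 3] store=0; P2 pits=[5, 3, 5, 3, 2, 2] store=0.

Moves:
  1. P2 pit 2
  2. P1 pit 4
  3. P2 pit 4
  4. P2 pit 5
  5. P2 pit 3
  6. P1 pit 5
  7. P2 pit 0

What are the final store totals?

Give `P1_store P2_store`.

Move 1: P2 pit2 -> P1=[5,4,2,5,2,3](0) P2=[5,3,0,4,3,3](1)
Move 2: P1 pit4 -> P1=[5,4,2,5,0,4](1) P2=[5,3,0,4,3,3](1)
Move 3: P2 pit4 -> P1=[6,4,2,5,0,4](1) P2=[5,3,0,4,0,4](2)
Move 4: P2 pit5 -> P1=[7,5,3,5,0,4](1) P2=[5,3,0,4,0,0](3)
Move 5: P2 pit3 -> P1=[8,5,3,5,0,4](1) P2=[5,3,0,0,1,1](4)
Move 6: P1 pit5 -> P1=[8,5,3,5,0,0](2) P2=[6,4,1,0,1,1](4)
Move 7: P2 pit0 -> P1=[8,5,3,5,0,0](2) P2=[0,5,2,1,2,2](5)

Answer: 2 5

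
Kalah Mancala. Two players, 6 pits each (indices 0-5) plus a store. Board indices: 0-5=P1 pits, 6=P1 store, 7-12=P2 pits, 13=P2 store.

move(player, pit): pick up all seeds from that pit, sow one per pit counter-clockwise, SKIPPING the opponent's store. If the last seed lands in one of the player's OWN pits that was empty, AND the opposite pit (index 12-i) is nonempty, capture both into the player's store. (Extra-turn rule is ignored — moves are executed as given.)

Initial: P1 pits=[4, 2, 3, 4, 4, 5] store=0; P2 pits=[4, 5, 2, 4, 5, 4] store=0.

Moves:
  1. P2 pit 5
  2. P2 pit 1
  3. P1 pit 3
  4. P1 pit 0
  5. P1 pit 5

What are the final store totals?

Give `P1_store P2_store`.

Answer: 2 2

Derivation:
Move 1: P2 pit5 -> P1=[5,3,4,4,4,5](0) P2=[4,5,2,4,5,0](1)
Move 2: P2 pit1 -> P1=[5,3,4,4,4,5](0) P2=[4,0,3,5,6,1](2)
Move 3: P1 pit3 -> P1=[5,3,4,0,5,6](1) P2=[5,0,3,5,6,1](2)
Move 4: P1 pit0 -> P1=[0,4,5,1,6,7](1) P2=[5,0,3,5,6,1](2)
Move 5: P1 pit5 -> P1=[0,4,5,1,6,0](2) P2=[6,1,4,6,7,2](2)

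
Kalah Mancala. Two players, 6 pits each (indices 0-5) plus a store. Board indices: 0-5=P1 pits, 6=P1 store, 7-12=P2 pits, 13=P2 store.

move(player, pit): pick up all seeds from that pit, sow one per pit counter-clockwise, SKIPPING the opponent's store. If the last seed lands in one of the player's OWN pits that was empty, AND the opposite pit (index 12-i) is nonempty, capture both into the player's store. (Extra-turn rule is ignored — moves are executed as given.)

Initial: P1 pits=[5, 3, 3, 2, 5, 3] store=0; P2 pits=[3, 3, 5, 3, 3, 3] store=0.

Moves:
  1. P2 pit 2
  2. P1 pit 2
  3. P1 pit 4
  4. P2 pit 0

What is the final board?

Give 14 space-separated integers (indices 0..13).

Answer: 6 3 0 3 0 5 1 0 5 2 6 5 4 1

Derivation:
Move 1: P2 pit2 -> P1=[6,3,3,2,5,3](0) P2=[3,3,0,4,4,4](1)
Move 2: P1 pit2 -> P1=[6,3,0,3,6,4](0) P2=[3,3,0,4,4,4](1)
Move 3: P1 pit4 -> P1=[6,3,0,3,0,5](1) P2=[4,4,1,5,4,4](1)
Move 4: P2 pit0 -> P1=[6,3,0,3,0,5](1) P2=[0,5,2,6,5,4](1)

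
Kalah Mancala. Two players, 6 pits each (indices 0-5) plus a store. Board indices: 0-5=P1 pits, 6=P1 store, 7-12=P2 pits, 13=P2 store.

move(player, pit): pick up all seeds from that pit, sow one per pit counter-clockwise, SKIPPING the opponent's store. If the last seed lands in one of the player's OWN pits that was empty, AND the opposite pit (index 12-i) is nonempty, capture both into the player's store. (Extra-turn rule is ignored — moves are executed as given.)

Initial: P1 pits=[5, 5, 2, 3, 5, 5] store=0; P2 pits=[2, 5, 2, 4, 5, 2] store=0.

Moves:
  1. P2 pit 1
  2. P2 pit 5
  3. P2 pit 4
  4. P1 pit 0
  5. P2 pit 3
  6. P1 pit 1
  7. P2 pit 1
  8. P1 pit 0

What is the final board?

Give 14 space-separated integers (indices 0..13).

Answer: 0 0 5 6 7 7 4 4 0 5 1 0 2 4

Derivation:
Move 1: P2 pit1 -> P1=[5,5,2,3,5,5](0) P2=[2,0,3,5,6,3](1)
Move 2: P2 pit5 -> P1=[6,6,2,3,5,5](0) P2=[2,0,3,5,6,0](2)
Move 3: P2 pit4 -> P1=[7,7,3,4,5,5](0) P2=[2,0,3,5,0,1](3)
Move 4: P1 pit0 -> P1=[0,8,4,5,6,6](1) P2=[3,0,3,5,0,1](3)
Move 5: P2 pit3 -> P1=[1,9,4,5,6,6](1) P2=[3,0,3,0,1,2](4)
Move 6: P1 pit1 -> P1=[1,0,5,6,7,7](2) P2=[4,1,4,1,1,2](4)
Move 7: P2 pit1 -> P1=[1,0,5,6,7,7](2) P2=[4,0,5,1,1,2](4)
Move 8: P1 pit0 -> P1=[0,0,5,6,7,7](4) P2=[4,0,5,1,0,2](4)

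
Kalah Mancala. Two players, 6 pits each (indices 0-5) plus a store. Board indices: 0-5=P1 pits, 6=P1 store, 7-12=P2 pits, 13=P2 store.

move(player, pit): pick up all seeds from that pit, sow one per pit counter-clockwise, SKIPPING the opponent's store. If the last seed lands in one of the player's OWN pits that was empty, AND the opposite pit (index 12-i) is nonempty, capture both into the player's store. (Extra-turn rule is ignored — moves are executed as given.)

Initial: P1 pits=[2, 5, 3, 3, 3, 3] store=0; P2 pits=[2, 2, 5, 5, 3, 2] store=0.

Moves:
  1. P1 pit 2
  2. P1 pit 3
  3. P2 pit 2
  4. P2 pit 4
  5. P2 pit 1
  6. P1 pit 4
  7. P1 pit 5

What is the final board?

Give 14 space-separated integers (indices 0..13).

Move 1: P1 pit2 -> P1=[2,5,0,4,4,4](0) P2=[2,2,5,5,3,2](0)
Move 2: P1 pit3 -> P1=[2,5,0,0,5,5](1) P2=[3,2,5,5,3,2](0)
Move 3: P2 pit2 -> P1=[3,5,0,0,5,5](1) P2=[3,2,0,6,4,3](1)
Move 4: P2 pit4 -> P1=[4,6,0,0,5,5](1) P2=[3,2,0,6,0,4](2)
Move 5: P2 pit1 -> P1=[4,6,0,0,5,5](1) P2=[3,0,1,7,0,4](2)
Move 6: P1 pit4 -> P1=[4,6,0,0,0,6](2) P2=[4,1,2,7,0,4](2)
Move 7: P1 pit5 -> P1=[4,6,0,0,0,0](3) P2=[5,2,3,8,1,4](2)

Answer: 4 6 0 0 0 0 3 5 2 3 8 1 4 2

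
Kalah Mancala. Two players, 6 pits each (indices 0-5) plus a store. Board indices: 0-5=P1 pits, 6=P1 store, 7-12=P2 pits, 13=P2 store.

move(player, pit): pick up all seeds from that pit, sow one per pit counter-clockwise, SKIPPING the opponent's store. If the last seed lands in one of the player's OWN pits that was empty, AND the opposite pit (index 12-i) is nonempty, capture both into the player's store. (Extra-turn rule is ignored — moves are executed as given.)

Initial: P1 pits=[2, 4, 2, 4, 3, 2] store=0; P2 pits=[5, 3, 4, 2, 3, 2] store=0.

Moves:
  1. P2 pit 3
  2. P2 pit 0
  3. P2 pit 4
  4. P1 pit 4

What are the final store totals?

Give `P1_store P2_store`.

Answer: 1 1

Derivation:
Move 1: P2 pit3 -> P1=[2,4,2,4,3,2](0) P2=[5,3,4,0,4,3](0)
Move 2: P2 pit0 -> P1=[2,4,2,4,3,2](0) P2=[0,4,5,1,5,4](0)
Move 3: P2 pit4 -> P1=[3,5,3,4,3,2](0) P2=[0,4,5,1,0,5](1)
Move 4: P1 pit4 -> P1=[3,5,3,4,0,3](1) P2=[1,4,5,1,0,5](1)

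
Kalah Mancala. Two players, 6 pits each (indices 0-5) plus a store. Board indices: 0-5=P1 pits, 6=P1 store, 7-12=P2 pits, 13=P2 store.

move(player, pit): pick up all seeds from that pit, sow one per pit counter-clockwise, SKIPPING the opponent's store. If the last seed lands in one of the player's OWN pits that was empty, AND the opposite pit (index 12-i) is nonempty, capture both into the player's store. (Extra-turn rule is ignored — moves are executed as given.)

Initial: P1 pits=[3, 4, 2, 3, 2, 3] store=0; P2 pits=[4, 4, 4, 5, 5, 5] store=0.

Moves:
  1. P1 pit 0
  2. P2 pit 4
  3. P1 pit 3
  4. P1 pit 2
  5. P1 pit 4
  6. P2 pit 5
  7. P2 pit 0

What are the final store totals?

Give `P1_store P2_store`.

Move 1: P1 pit0 -> P1=[0,5,3,4,2,3](0) P2=[4,4,4,5,5,5](0)
Move 2: P2 pit4 -> P1=[1,6,4,4,2,3](0) P2=[4,4,4,5,0,6](1)
Move 3: P1 pit3 -> P1=[1,6,4,0,3,4](1) P2=[5,4,4,5,0,6](1)
Move 4: P1 pit2 -> P1=[1,6,0,1,4,5](2) P2=[5,4,4,5,0,6](1)
Move 5: P1 pit4 -> P1=[1,6,0,1,0,6](3) P2=[6,5,4,5,0,6](1)
Move 6: P2 pit5 -> P1=[2,7,1,2,1,6](3) P2=[6,5,4,5,0,0](2)
Move 7: P2 pit0 -> P1=[2,7,1,2,1,6](3) P2=[0,6,5,6,1,1](3)

Answer: 3 3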